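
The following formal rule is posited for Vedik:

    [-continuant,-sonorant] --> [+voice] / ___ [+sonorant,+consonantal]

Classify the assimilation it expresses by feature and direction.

The target ([-continuant,-sonorant], stops) acquires [+voice] next to a sonorant consonant ([+sonorant,+consonantal]) — it takes on the voicing of its neighbour, so the feature that spreads is voicing.
The conditioning segment sits to the right of the focus bar, meaning the trigger follows the segment that changes — regressive assimilation.

regressive voicing assimilation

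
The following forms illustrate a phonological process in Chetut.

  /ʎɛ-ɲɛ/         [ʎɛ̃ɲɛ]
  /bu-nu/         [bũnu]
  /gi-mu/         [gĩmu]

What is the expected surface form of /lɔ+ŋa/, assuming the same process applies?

[lɔ̃ŋa]

The data show regressive nasality assimilation (vowel nasalisation): /ɛ/ → [ɛ̃] before /ɲ/; /u/ → [ũ] before /n/; /i/ → [ĩ] before /m/ — a vowel is nasalised by an immediately following nasal consonant.
The vowel /ɔ/ is adjacent to the following nasal /ŋ/, so it acquires [+nasal] and surfaces as [ɔ̃].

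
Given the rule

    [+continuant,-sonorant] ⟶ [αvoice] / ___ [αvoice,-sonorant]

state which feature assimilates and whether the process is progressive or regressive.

regressive voicing assimilation

The shared variable α links the value of [voice] on the target to the same value on the neighbouring segment, so voicing is the feature that assimilates.
Since the environment is written after the underscore, the trigger follows the target; the direction is regressive.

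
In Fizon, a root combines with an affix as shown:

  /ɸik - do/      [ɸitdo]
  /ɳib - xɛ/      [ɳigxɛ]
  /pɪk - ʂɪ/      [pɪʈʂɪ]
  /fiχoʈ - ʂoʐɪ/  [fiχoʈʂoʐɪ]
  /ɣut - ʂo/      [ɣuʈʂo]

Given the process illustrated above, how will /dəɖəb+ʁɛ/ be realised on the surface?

The data show regressive place assimilation: /k/ → [t] before /d/; /b/ → [g] before /x/; /k/ → [ʈ] before /ʂ/; /t/ → [ʈ] before /ʂ/. In each pair only place changes, matching the following consonant, while manner and voice stay constant.
No alternation appears in [fiχoʈʂoʐɪ]: there the adjacent consonants already agree in place (/ʈ/ and /ʂ/ are both retroflex), so this form is consistent with the same rule.
The rule targets /b/ (voiced bilabial stop), which sits before the trigger /ʁ/ (uvular).
The voiced uvular stop is [ɢ], so /b/ → [ɢ].

[dəɖəɢʁɛ]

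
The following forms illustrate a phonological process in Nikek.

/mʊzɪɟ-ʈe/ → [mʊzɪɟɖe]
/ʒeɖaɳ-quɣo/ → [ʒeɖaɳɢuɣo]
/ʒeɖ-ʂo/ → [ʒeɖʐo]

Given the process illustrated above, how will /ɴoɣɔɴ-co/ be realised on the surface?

[ɴoɣɔɴɟo]

The data show progressive voicing assimilation: /ʈ/ → [ɖ] after /ɟ/; /q/ → [ɢ] after /ɳ/; /ʂ/ → [ʐ] after /ɖ/. In each pair only voicing changes, matching the preceding consonant, while place and manner stay constant.
/c/ is a voiceless palatal stop. The preceding trigger /ɴ/ is voiced, so /c/ must become voiced as well.
Changing only its voicing to voiced gives [ɟ] — the voiced palatal stop.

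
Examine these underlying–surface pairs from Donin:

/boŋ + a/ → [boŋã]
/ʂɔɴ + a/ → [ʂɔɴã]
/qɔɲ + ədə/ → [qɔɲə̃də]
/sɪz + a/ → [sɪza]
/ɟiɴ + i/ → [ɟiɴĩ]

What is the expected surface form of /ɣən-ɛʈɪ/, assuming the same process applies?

[ɣənɛ̃ʈɪ]

The data show progressive nasality assimilation (vowel nasalisation): /a/ → [ã] after /ŋ/; /a/ → [ã] after /ɴ/; /ə/ → [ə̃] after /ɲ/; /i/ → [ĩ] after /ɴ/ — a vowel is nasalised by an immediately preceding nasal consonant.
No change occurs in [sɪza] because the vowel at the boundary is adjacent to an oral consonant, not a nasal (/a/ next to /z/).
The vowel /ɛ/ is adjacent to the preceding nasal /n/, so it acquires [+nasal] and surfaces as [ɛ̃].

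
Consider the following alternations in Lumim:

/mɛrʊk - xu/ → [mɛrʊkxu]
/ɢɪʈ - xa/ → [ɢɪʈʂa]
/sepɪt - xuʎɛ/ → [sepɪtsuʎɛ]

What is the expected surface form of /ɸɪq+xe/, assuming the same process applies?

[ɸɪqχe]

The data show progressive place assimilation: /x/ → [ʂ] after /ʈ/; /x/ → [s] after /t/. In each pair only place changes, matching the preceding consonant, while manner and voice stay constant.
No alternation appears in [mɛrʊkxu]: there the adjacent consonants already agree in place (/x/ and /k/ are both velar), so this form is consistent with the same rule.
The rule targets /x/ (voiceless velar fricative), which sits after the trigger /q/ (uvular).
A voiceless uvular fricative is [χ], so the surface segment is [χ].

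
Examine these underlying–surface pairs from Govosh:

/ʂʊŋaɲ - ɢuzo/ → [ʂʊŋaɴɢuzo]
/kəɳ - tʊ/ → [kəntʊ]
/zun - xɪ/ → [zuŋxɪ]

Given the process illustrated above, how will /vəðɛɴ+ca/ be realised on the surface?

[vəðɛɲca]

The data show regressive place assimilation: /ɲ/ → [ɴ] before /ɢ/; /ɳ/ → [n] before /t/; /n/ → [ŋ] before /x/. In each pair only place changes, matching the following consonant, while manner and voice stay constant.
/ɴ/ is a voiced uvular nasal. The following trigger /c/ is palatal, so /ɴ/ must become palatal as well.
Changing only its place to palatal gives [ɲ] — the voiced palatal nasal.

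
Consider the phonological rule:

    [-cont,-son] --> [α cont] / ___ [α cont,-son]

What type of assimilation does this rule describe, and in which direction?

The rule copies [cont] (continuancy) from the environment onto the target stops; since [±cont] encodes the stop/fricative manner contrast, the assimilating dimension is manner.
The conditioning segment sits to the right of the focus bar, meaning the trigger follows the segment that changes — regressive assimilation.

regressive manner assimilation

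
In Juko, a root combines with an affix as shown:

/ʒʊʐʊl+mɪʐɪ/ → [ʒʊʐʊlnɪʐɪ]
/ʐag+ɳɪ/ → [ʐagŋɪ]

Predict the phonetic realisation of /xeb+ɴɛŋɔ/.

The data show progressive place assimilation: /m/ → [n] after /l/; /ɳ/ → [ŋ] after /g/. In each pair only place changes, matching the preceding consonant, while manner and voice stay constant.
/ɴ/ is a voiced uvular nasal. The preceding trigger /b/ is bilabial, so /ɴ/ must become bilabial as well.
The voiced bilabial nasal is [m], so /ɴ/ → [m].

[xebmɛŋɔ]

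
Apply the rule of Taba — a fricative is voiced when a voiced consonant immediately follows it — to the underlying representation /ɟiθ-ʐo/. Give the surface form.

[ɟiðʐo]

/θ/ is a voiceless dental fricative. The following trigger /ʐ/ is voiced, so /θ/ must become voiced as well.
The voiced dental fricative is [ð], so /θ/ → [ð].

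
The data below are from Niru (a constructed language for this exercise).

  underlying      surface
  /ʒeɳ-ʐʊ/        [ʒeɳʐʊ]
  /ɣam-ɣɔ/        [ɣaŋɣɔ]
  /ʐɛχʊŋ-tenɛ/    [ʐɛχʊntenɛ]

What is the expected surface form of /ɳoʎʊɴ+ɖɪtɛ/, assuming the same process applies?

The data show regressive place assimilation: /m/ → [ŋ] before /ɣ/; /ŋ/ → [n] before /t/. In each pair only place changes, matching the following consonant, while manner and voice stay constant.
No alternation appears in [ʒeɳʐʊ]: there the adjacent consonants already agree in place (/ɳ/ and /ʐ/ are both retroflex), so this form is consistent with the same rule.
The rule targets /ɴ/ (voiced uvular nasal), which sits before the trigger /ɖ/ (retroflex).
The voiced retroflex nasal is [ɳ], so /ɴ/ → [ɳ].

[ɳoʎʊɳɖɪtɛ]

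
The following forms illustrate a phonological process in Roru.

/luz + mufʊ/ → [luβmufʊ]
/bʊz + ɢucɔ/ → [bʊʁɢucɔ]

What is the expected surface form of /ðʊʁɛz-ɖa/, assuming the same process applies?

The data show regressive place assimilation: /z/ → [β] before /m/; /z/ → [ʁ] before /ɢ/. In each pair only place changes, matching the following consonant, while manner and voice stay constant.
/z/ is a voiced alveolar fricative. The following trigger /ɖ/ is retroflex, so /z/ must become retroflex as well.
A voiced retroflex fricative is [ʐ], so the surface segment is [ʐ].

[ðʊʁɛʐɖa]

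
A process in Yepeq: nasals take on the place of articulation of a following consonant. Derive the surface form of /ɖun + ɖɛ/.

[ɖuɳɖɛ]

/n/ is a voiced alveolar nasal. The following trigger /ɖ/ is retroflex, so /n/ must become retroflex as well.
A voiced retroflex nasal is [ɳ], so the surface segment is [ɳ].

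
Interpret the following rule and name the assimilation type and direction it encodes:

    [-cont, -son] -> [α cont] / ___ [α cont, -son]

The shared variable α links the value of [cont] on the target to that of the neighbouring obstruent. [cont] distinguishes stops from fricatives — a manner-of-articulation feature — so this is manner assimilation.
Since the environment is written after the underscore, the trigger follows the target; the direction is regressive.

regressive manner assimilation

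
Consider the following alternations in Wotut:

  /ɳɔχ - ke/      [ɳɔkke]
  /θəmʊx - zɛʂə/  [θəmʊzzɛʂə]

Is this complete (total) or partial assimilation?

Comparing underlying and surface forms, /χ/ → [k] is the alternation; the neighbouring /k/ is constant.
The output [k] is identical to the trigger /k/ — every feature (place, manner, voicing) has been copied — so this is total assimilation.
The remaining alternation confirms this: /x/ → [z] before /z/ — in each case the output is a copy of the following consonant.

total assimilation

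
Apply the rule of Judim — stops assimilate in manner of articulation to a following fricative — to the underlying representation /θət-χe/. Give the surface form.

[θəsχe]

/t/ is a voiceless alveolar stop. The following trigger /χ/ is a fricative, so /t/ must become a fricative as well.
The voiceless alveolar fricative is [s], so /t/ → [s].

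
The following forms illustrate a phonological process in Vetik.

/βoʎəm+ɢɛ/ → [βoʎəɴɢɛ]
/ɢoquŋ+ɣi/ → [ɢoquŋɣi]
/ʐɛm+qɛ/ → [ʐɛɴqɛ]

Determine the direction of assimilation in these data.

Comparing underlying and surface forms, /m/ → [ɴ] is the alternation; the neighbouring /ɢ/ is constant.
/m/ is bilabial while /ɢ/ is uvular; the output [ɴ] is uvular, matching the trigger — so the feature that spreads is place.
The same holds elsewhere in the data: /m/ → [ɴ] before /q/ (bilabial → uvular, matching uvular) — only place changes, and always toward the following segment.
No alternation appears in [ɢoquŋɣi]: there the adjacent consonants already agree in place (/ŋ/ and /ɣ/ are both velar), so this form is consistent with the same rule.
Since the segment that changes precedes the conditioning segment, the assimilation is regressive.

regressive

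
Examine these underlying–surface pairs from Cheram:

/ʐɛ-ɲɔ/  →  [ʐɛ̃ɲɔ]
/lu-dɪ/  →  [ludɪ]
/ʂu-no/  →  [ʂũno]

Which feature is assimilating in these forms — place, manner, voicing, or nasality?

The vowel /ɛ/ surfaces as nasalised [ɛ̃] next to the following nasal /ɲ/ — it has acquired the [+nasal] feature of its neighbour.
The other form shows the same pattern: /u/ → [ũ] before /n/ — each time a vowel is nasalised next to a following nasal.
No change occurs in [ludɪ] because the vowel at the boundary is adjacent to an oral consonant, not a nasal (/u/ next to /d/).

nasality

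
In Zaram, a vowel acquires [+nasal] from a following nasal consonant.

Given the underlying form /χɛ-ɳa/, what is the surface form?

The vowel /ɛ/ is adjacent to the following nasal /ɳ/, so it acquires [+nasal] and surfaces as [ɛ̃].

[χɛ̃ɳa]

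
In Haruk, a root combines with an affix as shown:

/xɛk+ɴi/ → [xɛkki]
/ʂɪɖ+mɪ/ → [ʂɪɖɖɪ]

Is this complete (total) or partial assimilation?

The segment that alternates is /ɴ/, which surfaces as [k] when adjacent to /k/.
The output [k] is identical to the trigger /k/ — every feature (place, manner, voicing) has been copied — so this is total assimilation.
The remaining alternation confirms this: /m/ → [ɖ] after /ɖ/ — in each case the output is a copy of the preceding consonant.

total assimilation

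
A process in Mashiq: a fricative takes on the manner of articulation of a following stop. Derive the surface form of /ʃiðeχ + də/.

The rule targets /χ/ (voiceless uvular fricative), which sits before the trigger /d/ (stop).
The voiceless uvular stop is [q], so /χ/ → [q].

[ʃiðeqdə]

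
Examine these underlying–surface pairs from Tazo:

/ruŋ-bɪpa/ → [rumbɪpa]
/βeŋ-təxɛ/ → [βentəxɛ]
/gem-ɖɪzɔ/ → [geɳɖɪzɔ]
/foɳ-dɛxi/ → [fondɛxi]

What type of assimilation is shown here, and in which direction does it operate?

Underlying /ŋ/ is realised as [m] next to /b/; /b/ itself does not change.
/ŋ/ is velar while /b/ is bilabial; the output [m] is bilabial, matching the trigger — so the feature that spreads is place.
Manner and voice are unchanged, so the assimilation is partial, not total.
The other alternating forms pattern the same way: /ŋ/ → [n] before /t/ (velar → alveolar, matching alveolar); /m/ → [ɳ] before /ɖ/ (bilabial → retroflex, matching retroflex); /ɳ/ → [n] before /d/ (retroflex → alveolar, matching alveolar) — only place changes, and always toward the following segment.
The trigger is the following segment, so the direction is regressive (anticipatory).

regressive place assimilation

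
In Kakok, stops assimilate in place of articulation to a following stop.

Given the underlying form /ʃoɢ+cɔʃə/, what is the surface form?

The rule targets /ɢ/ (voiced uvular stop), which sits before the trigger /c/ (palatal).
A voiced palatal stop is [ɟ], so the surface segment is [ɟ].

[ʃoɟcɔʃə]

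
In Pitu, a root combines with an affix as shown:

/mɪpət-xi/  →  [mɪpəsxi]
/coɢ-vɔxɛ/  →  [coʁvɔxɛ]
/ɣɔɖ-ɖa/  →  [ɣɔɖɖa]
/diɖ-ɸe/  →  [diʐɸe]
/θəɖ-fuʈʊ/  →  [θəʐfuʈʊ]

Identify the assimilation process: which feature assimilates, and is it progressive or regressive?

regressive manner assimilation

The segment that alternates is /t/, which surfaces as [s] when adjacent to /x/.
/t/ is a stop while /x/ is a fricative; the output [s] is a fricative, matching the trigger — so the feature that spreads is manner.
Place and voice are unchanged, so the assimilation is partial, not total.
The other alternating forms pattern the same way: /ɢ/ → [ʁ] before /v/ (stop → fricative, matching a fricative); /ɖ/ → [ʐ] before /ɸ/ (stop → fricative, matching a fricative); /ɖ/ → [ʐ] before /f/ (stop → fricative, matching a fricative) — only manner changes, and always toward the following segment.
Nothing changes in [ɣɔɖɖa]: there the adjacent consonants already agree in manner (/ɖ/ and /ɖ/ are both stops), so this form is consistent with the same rule.
Since the segment that changes precedes the conditioning segment, the assimilation is regressive.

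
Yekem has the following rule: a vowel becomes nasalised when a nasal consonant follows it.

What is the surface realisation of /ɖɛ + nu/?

/ɛ/ sits next to the nasal /n/ and is therefore nasalised to [ɛ̃].

[ɖɛ̃nu]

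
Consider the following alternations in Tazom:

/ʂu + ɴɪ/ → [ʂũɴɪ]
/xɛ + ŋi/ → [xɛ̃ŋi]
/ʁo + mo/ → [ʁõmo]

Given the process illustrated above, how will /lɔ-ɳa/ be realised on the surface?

The data show regressive nasality assimilation (vowel nasalisation): /u/ → [ũ] before /ɴ/; /ɛ/ → [ɛ̃] before /ŋ/; /o/ → [õ] before /m/ — a vowel is nasalised by an immediately following nasal consonant.
The vowel /ɔ/ is adjacent to the following nasal /ɳ/, so it acquires [+nasal] and surfaces as [ɔ̃].

[lɔ̃ɳa]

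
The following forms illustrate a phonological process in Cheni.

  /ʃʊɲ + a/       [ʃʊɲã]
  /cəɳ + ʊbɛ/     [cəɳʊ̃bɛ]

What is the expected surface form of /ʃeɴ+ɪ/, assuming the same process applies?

The data show progressive nasality assimilation (vowel nasalisation): /a/ → [ã] after /ɲ/; /ʊ/ → [ʊ̃] after /ɳ/ — a vowel is nasalised by an immediately preceding nasal consonant.
The vowel /ɪ/ is adjacent to the preceding nasal /ɴ/, so it acquires [+nasal] and surfaces as [ɪ̃].

[ʃeɴɪ̃]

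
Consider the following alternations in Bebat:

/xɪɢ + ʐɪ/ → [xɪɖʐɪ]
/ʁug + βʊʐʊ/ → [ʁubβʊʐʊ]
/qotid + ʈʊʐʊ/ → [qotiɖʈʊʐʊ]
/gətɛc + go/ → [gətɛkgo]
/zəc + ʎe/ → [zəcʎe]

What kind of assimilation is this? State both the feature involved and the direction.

regressive place assimilation

The segment that alternates is /ɢ/, which surfaces as [ɖ] when adjacent to /ʐ/.
/ɢ/ is uvular while /ʐ/ is retroflex; the output [ɖ] is retroflex, matching the trigger — so the feature that spreads is place.
Manner and voice are unchanged, so the assimilation is partial, not total.
Checking the remaining alternations: /g/ → [b] before /β/ (velar → bilabial, matching bilabial); /d/ → [ɖ] before /ʈ/ (alveolar → retroflex, matching retroflex); /c/ → [k] before /g/ (palatal → velar, matching velar) — only place changes, and always toward the following segment.
No alternation appears in [zəcʎe]: there the adjacent consonants already agree in place (/c/ and /ʎ/ are both palatal), so this form is consistent with the same rule.
Since the segment that changes precedes the conditioning segment, the assimilation is regressive.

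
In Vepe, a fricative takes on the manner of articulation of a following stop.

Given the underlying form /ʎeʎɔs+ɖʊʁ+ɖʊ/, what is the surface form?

[ʎeʎɔtɖʊɢɖʊ]

/s/ is a voiceless alveolar fricative. The following trigger /ɖ/ is a stop, so /s/ must become a stop as well.
Changing only its manner to stop gives [t] — the voiceless alveolar stop.
The same rule applies at the second boundary: /ʁ/ → [ɢ] next to /ɖ/.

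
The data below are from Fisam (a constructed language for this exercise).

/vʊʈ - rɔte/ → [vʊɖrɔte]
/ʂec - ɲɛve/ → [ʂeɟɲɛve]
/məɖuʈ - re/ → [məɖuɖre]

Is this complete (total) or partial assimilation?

The segment that alternates is /ʈ/, which surfaces as [ɖ] when adjacent to /r/.
/ʈ/ is voiceless while /r/ is voiced; the output [ɖ] is voiced, matching the trigger — so the feature that spreads is voicing.
Place and manner are unchanged, so the assimilation is partial, not total.
The same holds elsewhere in the data: /c/ → [ɟ] before /ɲ/ (voiceless → voiced, matching voiced) — only voicing changes, and always toward the following segment.

partial assimilation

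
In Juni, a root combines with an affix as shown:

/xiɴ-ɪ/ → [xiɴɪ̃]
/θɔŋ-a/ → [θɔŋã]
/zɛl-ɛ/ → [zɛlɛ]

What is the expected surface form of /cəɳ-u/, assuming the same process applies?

The data show progressive nasality assimilation (vowel nasalisation): /ɪ/ → [ɪ̃] after /ɴ/; /a/ → [ã] after /ŋ/ — a vowel is nasalised by an immediately preceding nasal consonant.
No change occurs in [zɛlɛ] because the vowel at the boundary is adjacent to an oral consonant, not a nasal (/ɛ/ next to /l/).
The vowel /u/ is adjacent to the preceding nasal /ɳ/, so it acquires [+nasal] and surfaces as [ũ].

[cəɳũ]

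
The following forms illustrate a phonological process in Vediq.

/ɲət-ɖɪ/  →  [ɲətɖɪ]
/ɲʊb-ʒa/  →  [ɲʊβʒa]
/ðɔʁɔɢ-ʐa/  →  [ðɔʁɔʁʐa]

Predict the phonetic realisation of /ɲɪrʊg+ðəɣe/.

[ɲɪrʊɣðəɣe]

The data show regressive manner assimilation: /b/ → [β] before /ʒ/; /ɢ/ → [ʁ] before /ʐ/. In each pair only manner changes, matching the following consonant, while place and voice stay constant.
No alternation appears in [ɲətɖɪ]: there the adjacent consonants already agree in manner (/t/ and /ɖ/ are both stops), so this form is consistent with the same rule.
The rule targets /g/ (voiced velar stop), which sits before the trigger /ð/ (fricative).
The voiced velar fricative is [ɣ], so /g/ → [ɣ].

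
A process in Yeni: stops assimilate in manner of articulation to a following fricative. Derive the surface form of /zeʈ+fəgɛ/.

The rule targets /ʈ/ (voiceless retroflex stop), which sits before the trigger /f/ (fricative).
The voiceless retroflex fricative is [ʂ], so /ʈ/ → [ʂ].

[zeʂfəgɛ]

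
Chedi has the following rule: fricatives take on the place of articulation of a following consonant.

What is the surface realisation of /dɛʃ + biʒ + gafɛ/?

[dɛɸbiɣgafɛ]

The rule targets /ʃ/ (voiceless postalveolar fricative), which sits before the trigger /b/ (bilabial).
Changing only its place to bilabial gives [ɸ] — the voiceless bilabial fricative.
At the second juncture, /ʒ/ likewise becomes [ɣ] adjacent to /g/.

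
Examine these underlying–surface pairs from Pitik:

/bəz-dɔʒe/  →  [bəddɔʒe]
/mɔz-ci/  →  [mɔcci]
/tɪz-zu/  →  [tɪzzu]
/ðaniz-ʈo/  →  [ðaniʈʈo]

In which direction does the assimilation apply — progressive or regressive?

regressive

Underlying /z/ is realised as [d] next to /d/; /d/ itself does not change.
The output [d] is identical to the trigger /d/ — every feature (place, manner, voicing) has been copied — so this is total assimilation.
The other forms behave the same way: /z/ → [c] before /c/; /z/ → [ʈ] before /ʈ/ — in each case the output is a copy of the following consonant.
In [tɪzzu] the two consonants at the boundary are already identical (/z/ + /z/), so the rule applies vacuously and nothing changes.
The trigger is the following segment, so the direction is regressive (anticipatory).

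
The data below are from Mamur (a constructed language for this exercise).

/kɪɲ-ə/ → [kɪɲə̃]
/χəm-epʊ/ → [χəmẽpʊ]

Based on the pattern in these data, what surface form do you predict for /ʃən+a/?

[ʃənã]

The data show progressive nasality assimilation (vowel nasalisation): /ə/ → [ə̃] after /ɲ/; /e/ → [ẽ] after /m/ — a vowel is nasalised by an immediately preceding nasal consonant.
/a/ sits next to the nasal /n/ and is therefore nasalised to [ã].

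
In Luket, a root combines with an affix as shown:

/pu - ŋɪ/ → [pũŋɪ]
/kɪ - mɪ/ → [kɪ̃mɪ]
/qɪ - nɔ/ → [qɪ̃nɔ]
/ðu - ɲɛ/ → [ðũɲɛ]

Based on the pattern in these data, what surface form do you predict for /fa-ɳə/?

The data show regressive nasality assimilation (vowel nasalisation): /u/ → [ũ] before /ŋ/; /ɪ/ → [ɪ̃] before /m/; /ɪ/ → [ɪ̃] before /n/; /u/ → [ũ] before /ɲ/ — a vowel is nasalised by an immediately following nasal consonant.
The vowel /a/ is adjacent to the following nasal /ɳ/, so it acquires [+nasal] and surfaces as [ã].

[fãɳə]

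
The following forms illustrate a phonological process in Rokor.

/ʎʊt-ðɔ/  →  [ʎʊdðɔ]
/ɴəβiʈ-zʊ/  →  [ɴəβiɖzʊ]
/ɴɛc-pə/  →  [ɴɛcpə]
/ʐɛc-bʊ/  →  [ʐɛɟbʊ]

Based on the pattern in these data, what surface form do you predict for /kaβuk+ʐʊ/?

[kaβugʐʊ]

The data show regressive voicing assimilation: /t/ → [d] before /ð/; /ʈ/ → [ɖ] before /z/; /c/ → [ɟ] before /b/. In each pair only voicing changes, matching the following consonant, while place and manner stay constant.
No alternation appears in [ɴɛcpə]: there the adjacent consonants already agree in voicing (/c/ and /p/ are both voiceless), so this form is consistent with the same rule.
The rule targets /k/ (voiceless velar stop), which sits before the trigger /ʐ/ (voiced).
Changing only its voicing to voiced gives [g] — the voiced velar stop.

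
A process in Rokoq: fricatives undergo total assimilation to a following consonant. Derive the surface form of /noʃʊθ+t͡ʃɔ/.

/θ/ is the segment targeted by the rule; it sits immediately before /t͡ʃ/, so it assimilates completely and surfaces as [t͡ʃ].

[noʃʊt͡ʃt͡ʃɔ]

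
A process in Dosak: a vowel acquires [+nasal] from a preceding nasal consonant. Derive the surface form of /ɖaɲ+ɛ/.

[ɖaɲɛ̃]

The vowel /ɛ/ is adjacent to the preceding nasal /ɲ/, so it acquires [+nasal] and surfaces as [ɛ̃].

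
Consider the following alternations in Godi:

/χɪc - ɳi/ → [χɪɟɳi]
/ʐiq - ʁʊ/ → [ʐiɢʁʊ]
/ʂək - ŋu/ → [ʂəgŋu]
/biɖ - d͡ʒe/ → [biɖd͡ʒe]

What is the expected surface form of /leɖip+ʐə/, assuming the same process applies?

The data show regressive voicing assimilation: /c/ → [ɟ] before /ɳ/; /q/ → [ɢ] before /ʁ/; /k/ → [g] before /ŋ/. In each pair only voicing changes, matching the following consonant, while place and manner stay constant.
No alternation appears in [biɖd͡ʒe]: there the adjacent consonants already agree in voicing (/ɖ/ and /d͡ʒ/ are both voiced), so this form is consistent with the same rule.
/p/ is a voiceless bilabial stop. The following trigger /ʐ/ is voiced, so /p/ must become voiced as well.
The voiced bilabial stop is [b], so /p/ → [b].

[leɖibʐə]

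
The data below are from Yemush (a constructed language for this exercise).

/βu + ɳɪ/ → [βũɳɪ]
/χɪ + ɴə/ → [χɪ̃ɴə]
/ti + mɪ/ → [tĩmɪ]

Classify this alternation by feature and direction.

regressive nasality assimilation (vowel nasalisation)

The vowel /u/ surfaces as nasalised [ũ] next to the following nasal /ɳ/ — it has acquired the [+nasal] feature of its neighbour.
Likewise in the remaining data: /ɪ/ → [ɪ̃] before /ɴ/; /i/ → [ĩ] before /m/ — each time a vowel is nasalised next to a following nasal.
Because the conditioning nasal is to the right of the vowel that changes, the process is regressive (anticipatory).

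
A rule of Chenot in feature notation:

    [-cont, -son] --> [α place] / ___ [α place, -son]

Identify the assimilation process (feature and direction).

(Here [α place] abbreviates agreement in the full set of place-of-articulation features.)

The rule copies the place features (abbreviated [place]) from the environment onto the target, so the assimilating feature is place.
Since the environment is written after the underscore, the trigger follows the target; the direction is regressive.

regressive place assimilation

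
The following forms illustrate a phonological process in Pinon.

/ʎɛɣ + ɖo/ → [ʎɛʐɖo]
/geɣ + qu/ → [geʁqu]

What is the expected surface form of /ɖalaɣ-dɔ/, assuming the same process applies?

The data show regressive place assimilation: /ɣ/ → [ʐ] before /ɖ/; /ɣ/ → [ʁ] before /q/. In each pair only place changes, matching the following consonant, while manner and voice stay constant.
/ɣ/ is a voiced velar fricative. The following trigger /d/ is alveolar, so /ɣ/ must become alveolar as well.
The voiced alveolar fricative is [z], so /ɣ/ → [z].

[ɖalazdɔ]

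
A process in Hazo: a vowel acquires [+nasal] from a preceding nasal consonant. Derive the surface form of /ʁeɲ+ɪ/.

/ɪ/ sits next to the nasal /ɲ/ and is therefore nasalised to [ɪ̃].

[ʁeɲɪ̃]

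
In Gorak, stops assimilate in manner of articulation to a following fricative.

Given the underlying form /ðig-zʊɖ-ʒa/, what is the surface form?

/g/ is a voiced velar stop. The following trigger /z/ is a fricative, so /g/ must become a fricative as well.
A voiced velar fricative is [ɣ], so the surface segment is [ɣ].
At the second juncture, /ɖ/ likewise becomes [ʐ] adjacent to /ʒ/.

[ðiɣzʊʐʒa]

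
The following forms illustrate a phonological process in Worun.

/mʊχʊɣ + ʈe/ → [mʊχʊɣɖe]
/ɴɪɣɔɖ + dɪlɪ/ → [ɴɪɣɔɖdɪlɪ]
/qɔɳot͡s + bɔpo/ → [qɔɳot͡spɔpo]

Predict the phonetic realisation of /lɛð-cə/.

The data show progressive voicing assimilation: /ʈ/ → [ɖ] after /ɣ/; /b/ → [p] after /t͡s/. In each pair only voicing changes, matching the preceding consonant, while place and manner stay constant.
No alternation appears in [ɴɪɣɔɖdɪlɪ]: there the adjacent consonants already agree in voicing (/d/ and /ɖ/ are both voiced), so this form is consistent with the same rule.
/c/ is a voiceless palatal stop. The preceding trigger /ð/ is voiced, so /c/ must become voiced as well.
A voiced palatal stop is [ɟ], so the surface segment is [ɟ].

[lɛðɟə]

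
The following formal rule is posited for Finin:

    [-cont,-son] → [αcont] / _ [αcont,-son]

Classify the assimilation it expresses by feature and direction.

The rule copies [cont] (continuancy) from the environment onto the target stops; since [±cont] encodes the stop/fricative manner contrast, the assimilating dimension is manner.
The conditioning segment sits to the right of the focus bar, meaning the trigger follows the segment that changes — regressive assimilation.

regressive manner assimilation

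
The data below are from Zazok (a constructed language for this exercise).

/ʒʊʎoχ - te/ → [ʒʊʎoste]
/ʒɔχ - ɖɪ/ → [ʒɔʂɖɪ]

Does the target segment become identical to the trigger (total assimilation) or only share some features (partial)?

partial assimilation

The segment that alternates is /χ/, which surfaces as [s] when adjacent to /t/.
The change uvular → alveolar matches the place of the following /t/, identifying this as place assimilation.
Manner and voice are unchanged, so the assimilation is partial, not total.
The same holds elsewhere in the data: /χ/ → [ʂ] before /ɖ/ (uvular → retroflex, matching retroflex) — only place changes, and always toward the following segment.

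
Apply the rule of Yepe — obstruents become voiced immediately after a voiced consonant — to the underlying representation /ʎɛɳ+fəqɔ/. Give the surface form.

/f/ is a voiceless labiodental fricative. The preceding trigger /ɳ/ is voiced, so /f/ must become voiced as well.
The voiced labiodental fricative is [v], so /f/ → [v].

[ʎɛɳvəqɔ]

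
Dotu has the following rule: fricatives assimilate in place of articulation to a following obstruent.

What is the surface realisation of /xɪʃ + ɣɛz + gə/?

The rule targets /ʃ/ (voiceless postalveolar fricative), which sits before the trigger /ɣ/ (velar).
Changing only its place to velar gives [x] — the voiceless velar fricative.
The same rule applies at the second boundary: /z/ → [ɣ] next to /g/.

[xɪxɣɛɣgə]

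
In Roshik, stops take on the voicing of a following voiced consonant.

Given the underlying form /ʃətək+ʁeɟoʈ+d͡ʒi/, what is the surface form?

The rule targets /k/ (voiceless velar stop), which sits before the trigger /ʁ/ (voiced).
Changing only its voicing to voiced gives [g] — the voiced velar stop.
The same rule applies at the second boundary: /ʈ/ → [ɖ] next to /d͡ʒ/.

[ʃətəgʁeɟoɖd͡ʒi]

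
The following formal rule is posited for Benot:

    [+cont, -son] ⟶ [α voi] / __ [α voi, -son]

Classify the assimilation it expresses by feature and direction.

regressive voicing assimilation

The rule copies [voi] from the environment onto the target, so the assimilating feature is voicing.
Since the environment is written after the underscore, the trigger follows the target; the direction is regressive.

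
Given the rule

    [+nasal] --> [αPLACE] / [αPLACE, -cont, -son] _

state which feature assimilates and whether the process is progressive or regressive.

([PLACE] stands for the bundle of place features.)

The shared variable α links the value of the place features (abbreviated [PLACE]) on the target to the same value on the neighbouring segment, so place is the feature that assimilates.
Since the environment is written before the underscore, the trigger precedes the target; the direction is progressive.

progressive place assimilation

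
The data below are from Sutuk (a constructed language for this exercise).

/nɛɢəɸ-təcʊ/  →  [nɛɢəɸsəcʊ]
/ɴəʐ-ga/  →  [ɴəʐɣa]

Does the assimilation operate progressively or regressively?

progressive

Underlying /t/ is realised as [s] next to /ɸ/; /ɸ/ itself does not change.
/t/ is a stop while /ɸ/ is a fricative; the output [s] is a fricative, matching the trigger — so the feature that spreads is manner.
Checking the remaining alternation: /g/ → [ɣ] after /ʐ/ (stop → fricative, matching a fricative) — only manner changes, and always toward the preceding segment.
Since the segment that changes follows the conditioning segment, the assimilation is progressive.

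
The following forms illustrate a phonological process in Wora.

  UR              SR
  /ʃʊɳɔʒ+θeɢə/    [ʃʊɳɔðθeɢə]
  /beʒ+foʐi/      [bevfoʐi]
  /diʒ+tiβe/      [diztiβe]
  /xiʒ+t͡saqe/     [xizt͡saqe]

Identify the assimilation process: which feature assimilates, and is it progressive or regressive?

regressive place assimilation

The segment that alternates is /ʒ/, which surfaces as [ð] when adjacent to /θ/.
/ʒ/ is postalveolar while /θ/ is dental; the output [ð] is dental, matching the trigger — so the feature that spreads is place.
Manner and voice are unchanged, so the assimilation is partial, not total.
The same holds elsewhere in the data: /ʒ/ → [v] before /f/ (postalveolar → labiodental, matching labiodental); /ʒ/ → [z] before /t/ (postalveolar → alveolar, matching alveolar); /ʒ/ → [z] before /t͡s/ (postalveolar → alveolar, matching alveolar) — only place changes, and always toward the following segment.
Since the segment that changes precedes the conditioning segment, the assimilation is regressive.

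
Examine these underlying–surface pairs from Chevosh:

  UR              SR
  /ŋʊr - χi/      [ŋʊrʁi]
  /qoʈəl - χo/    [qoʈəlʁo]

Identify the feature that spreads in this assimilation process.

Comparing underlying and surface forms, /χ/ → [ʁ] is the alternation; the neighbouring /r/ is constant.
The change voiceless → voiced matches the voicing of the preceding /r/, identifying this as voicing assimilation.
The same holds elsewhere in the data: /χ/ → [ʁ] after /l/ (voiceless → voiced, matching voiced) — only voicing changes, and always toward the preceding segment.

voicing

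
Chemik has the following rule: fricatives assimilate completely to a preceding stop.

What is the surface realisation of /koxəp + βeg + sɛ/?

/β/ is the segment targeted by the rule; it sits immediately after /p/, so it assimilates completely and surfaces as [p].
The same rule applies at the second boundary: /s/ → [g] next to /g/.

[koxəppeggɛ]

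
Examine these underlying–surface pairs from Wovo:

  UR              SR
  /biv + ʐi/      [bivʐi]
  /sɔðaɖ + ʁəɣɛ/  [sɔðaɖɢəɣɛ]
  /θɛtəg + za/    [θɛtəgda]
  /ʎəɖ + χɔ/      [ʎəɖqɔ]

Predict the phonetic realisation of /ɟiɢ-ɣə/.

[ɟiɢgə]

The data show progressive manner assimilation: /ʁ/ → [ɢ] after /ɖ/; /z/ → [d] after /g/; /χ/ → [q] after /ɖ/. In each pair only manner changes, matching the preceding consonant, while place and voice stay constant.
Nothing changes in [bivʐi]: there the adjacent consonants already agree in manner (/ʐ/ and /v/ are both fricatives), so this form is consistent with the same rule.
/ɣ/ is a voiced velar fricative. The preceding trigger /ɢ/ is a stop, so /ɣ/ must become a stop as well.
A voiced velar stop is [g], so the surface segment is [g].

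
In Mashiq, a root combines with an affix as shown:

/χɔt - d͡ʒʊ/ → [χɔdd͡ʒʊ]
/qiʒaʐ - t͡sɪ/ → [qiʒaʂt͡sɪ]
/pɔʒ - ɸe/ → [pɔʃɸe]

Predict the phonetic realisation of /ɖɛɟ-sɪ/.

[ɖɛcsɪ]

The data show regressive voicing assimilation: /t/ → [d] before /d͡ʒ/; /ʐ/ → [ʂ] before /t͡s/; /ʒ/ → [ʃ] before /ɸ/. In each pair only voicing changes, matching the following consonant, while place and manner stay constant.
/ɟ/ is a voiced palatal stop. The following trigger /s/ is voiceless, so /ɟ/ must become voiceless as well.
Changing only its voicing to voiceless gives [c] — the voiceless palatal stop.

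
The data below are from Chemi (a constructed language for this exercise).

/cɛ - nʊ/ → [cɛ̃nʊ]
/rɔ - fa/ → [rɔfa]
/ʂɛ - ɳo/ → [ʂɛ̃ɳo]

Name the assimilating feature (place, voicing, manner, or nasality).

The vowel /ɛ/ surfaces as nasalised [ɛ̃] next to the following nasal /n/ — it has acquired the [+nasal] feature of its neighbour.
The other form shows the same pattern: /ɛ/ → [ɛ̃] before /ɳ/ — each time a vowel is nasalised next to a following nasal.
No change occurs in [rɔfa] because the vowel at the boundary is adjacent to an oral consonant, not a nasal (/ɔ/ next to /f/).

nasality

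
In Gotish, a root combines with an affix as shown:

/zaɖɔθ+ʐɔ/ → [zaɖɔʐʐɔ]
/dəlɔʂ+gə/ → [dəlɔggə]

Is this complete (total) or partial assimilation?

The segment that alternates is /θ/, which surfaces as [ʐ] when adjacent to /ʐ/.
The output [ʐ] is identical to the trigger /ʐ/ — every feature (place, manner, voicing) has been copied — so this is total assimilation.
The other form behaves the same way: /ʂ/ → [g] before /g/ — in each case the output is a copy of the following consonant.

total assimilation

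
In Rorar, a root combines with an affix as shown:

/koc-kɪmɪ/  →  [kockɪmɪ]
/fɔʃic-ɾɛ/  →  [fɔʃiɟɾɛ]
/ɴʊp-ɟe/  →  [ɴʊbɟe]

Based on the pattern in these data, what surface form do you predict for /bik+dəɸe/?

[bigdəɸe]

The data show regressive voicing assimilation: /c/ → [ɟ] before /ɾ/; /p/ → [b] before /ɟ/. In each pair only voicing changes, matching the following consonant, while place and manner stay constant.
No alternation appears in [kockɪmɪ]: there the adjacent consonants already agree in voicing (/c/ and /k/ are both voiceless), so this form is consistent with the same rule.
/k/ is a voiceless velar stop. The following trigger /d/ is voiced, so /k/ must become voiced as well.
The voiced velar stop is [g], so /k/ → [g].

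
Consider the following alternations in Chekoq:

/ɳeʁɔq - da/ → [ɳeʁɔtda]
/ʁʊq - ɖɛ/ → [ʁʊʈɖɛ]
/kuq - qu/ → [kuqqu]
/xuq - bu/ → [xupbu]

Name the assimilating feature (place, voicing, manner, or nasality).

place

Comparing underlying and surface forms, /q/ → [t] is the alternation; the neighbouring /d/ is constant.
/q/ is uvular while /d/ is alveolar; the output [t] is alveolar, matching the trigger — so the feature that spreads is place.
The same holds elsewhere in the data: /q/ → [ʈ] before /ɖ/ (uvular → retroflex, matching retroflex); /q/ → [p] before /b/ (uvular → bilabial, matching bilabial) — only place changes, and always toward the following segment.
Nothing changes in [kuqqu]: there the adjacent consonants already agree in place (/q/ and /q/ are both uvular), so this form is consistent with the same rule.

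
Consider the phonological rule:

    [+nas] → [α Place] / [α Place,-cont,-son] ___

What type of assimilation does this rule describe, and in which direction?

progressive place assimilation

The rule copies the place features (abbreviated [Place]) from the environment onto the target, so the assimilating feature is place.
The conditioning segment sits to the left of the focus bar, meaning the trigger precedes the segment that changes — progressive assimilation.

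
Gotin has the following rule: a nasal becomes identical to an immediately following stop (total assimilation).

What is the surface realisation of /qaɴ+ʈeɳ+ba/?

/ɴ/ is the segment targeted by the rule; it sits immediately before /ʈ/, so it assimilates completely and surfaces as [ʈ].
The same rule applies at the second boundary: /ɳ/ → [b] next to /b/.

[qaʈʈebba]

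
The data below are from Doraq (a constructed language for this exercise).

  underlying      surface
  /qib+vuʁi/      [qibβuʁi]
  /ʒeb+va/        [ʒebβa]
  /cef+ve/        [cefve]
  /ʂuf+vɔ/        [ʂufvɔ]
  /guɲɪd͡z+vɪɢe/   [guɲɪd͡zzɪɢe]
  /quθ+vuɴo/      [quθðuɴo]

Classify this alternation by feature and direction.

Comparing underlying and surface forms, /v/ → [β] is the alternation; the neighbouring /b/ is constant.
/v/ is labiodental while /b/ is bilabial; the output [β] is bilabial, matching the trigger — so the feature that spreads is place.
Manner and voice are unchanged, so the assimilation is partial, not total.
The same holds elsewhere in the data: /v/ → [z] after /d͡z/ (labiodental → alveolar, matching alveolar); /v/ → [ð] after /θ/ (labiodental → dental, matching dental) — only place changes, and always toward the preceding segment.
Nothing changes in [cefve], [ʂufvɔ]: there the adjacent consonants already agree in place (/v/ and /f/ are both labiodental; /v/ and /f/ are both labiodental), so these forms are consistent with the same rule.
The trigger is the preceding segment, so the direction is progressive (perseverative).

progressive place assimilation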